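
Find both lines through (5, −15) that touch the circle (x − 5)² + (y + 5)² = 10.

Write the tangent as mx − y + (−15 − m·(5)) = 0 and set its distance from the centre to √10:
(0m − (10))² = 10(m² + 1)
m² − 9 = 0, so m = −3 or m = 3.
Through (5, −15) these give 3x + y = 0 and 3x − y = 30.

3x + y = 0 and 3x − y = 30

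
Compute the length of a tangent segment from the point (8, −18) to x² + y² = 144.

With centre O = (0, 0), |OP|² = 388 and r² = 144.
Power of the point: PT² = |PO|² − r² = 244, so PT = 2√61.

2√61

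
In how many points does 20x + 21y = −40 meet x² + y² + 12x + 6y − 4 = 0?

Centre (−6, −3), r² = 49. Distance² from centre to line = (−143)²/841 = 20449/841.
Since d² < r², the line cuts the circle twice.

2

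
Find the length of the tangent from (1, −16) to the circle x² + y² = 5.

6√7

Centre (0, 0), r² = 5. |PO|² = (1)² + (−16)² = 257.
The tangent meets the radius at right angles, so tangent² = |PO|² − r² = 257 − 5 = 252.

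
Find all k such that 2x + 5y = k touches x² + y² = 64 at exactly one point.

For a tangent, require d(centre, line) = r = 8.
|2·0 + 5·0 − k| / √29 = 8
|k| = 8√29.

k = ±8√29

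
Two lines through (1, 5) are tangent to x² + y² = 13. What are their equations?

Write the tangent as mx − y + (5 − m·(1)) = 0 and set its distance from the centre to √13:
[m·(−1) − (−5)]² = 13(m² + 1)
6m² + 5m − 6 = 0, so m = 2/3 or m = −3/2.
Through (1, 5) these give 2x − 3y = −13 and 3x + 2y = 13.

2x − 3y = −13 and 3x + 2y = 13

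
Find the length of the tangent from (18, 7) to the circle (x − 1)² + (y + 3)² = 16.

The centre is (1, −3) and r = 4. The square of the distance from P to the centre is 289 + 100 = 389.
Power of the point: PT² = |PO|² − r² = 373, so PT = √373.

√373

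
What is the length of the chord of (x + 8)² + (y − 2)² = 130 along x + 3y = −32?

4√10

Centre (−8, 2), r² = 130. Perpendicular distance d from centre to line = |30| / √10 = 30/√10.
Chord = 2√(r² − d²) = 2·√(40) = 4√10.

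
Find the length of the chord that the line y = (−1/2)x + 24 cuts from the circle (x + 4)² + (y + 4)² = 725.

2√5

Centre (−4, −4), r² = 725. Perpendicular distance d from centre to line = |−60| / √5 = 60/√5.
Half the chord is √(r² − d²) = √(5), so the full chord is 2√5.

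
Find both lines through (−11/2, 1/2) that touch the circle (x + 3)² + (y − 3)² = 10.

Write the tangent as mx − y + (1/2 − m·(−11/2)) = 0 and set its distance from the centre to √10:
[m·(5/2) − (5/2)]² = 10(m² + 1)
3m² + 10m + 3 = 0, so m = −1/3 or m = −3.
Through (−11/2, 1/2) these give x + 3y = −4 and 3x + y = −16.

x + 3y = −4 and 3x + y = −16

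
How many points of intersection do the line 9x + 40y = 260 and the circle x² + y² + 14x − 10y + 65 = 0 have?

1

Substituting the line into the circle gives 1681x² + 21320x + 67600 = 0.
Discriminant = (21320)² − 4·1681·(67600) = 0.
A repeated root: the line is tangent.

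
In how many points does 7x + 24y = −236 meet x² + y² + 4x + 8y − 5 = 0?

d² = (7·(−2) + 24·(−4) − (−236))²/625 = 15876/625; r² = 25.
Since d² > r², the line lies outside the circle.

0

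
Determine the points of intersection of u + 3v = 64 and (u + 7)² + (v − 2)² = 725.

Express v = (64 − u)/3 and substitute into the circle:
10u² + 10u − 2720 = 0  ⟹  u² + u − 272 = 0
u = 16 or u = −17, giving (16, 16) and (−17, 27).

(−17, 27) and (16, 16)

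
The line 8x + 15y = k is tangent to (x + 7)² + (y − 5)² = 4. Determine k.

The line touches the circle iff its distance from (−7, 5) is 2:
|8·(−7) + 15·5 − k| / √289 = 2
|k − (19)| = 2·17, so k = 53 or k = −15.

k = −15 or k = 53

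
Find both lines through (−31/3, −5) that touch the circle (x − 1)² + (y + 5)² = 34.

Write the tangent as mx − y + (−5 − m·(−31/3)) = 0 and set its distance from the centre to √34:
(34/3m − (0))² = 34(m² + 1)
25m² − 9 = 0, so m = −3/5 or m = 3/5.
Through (−31/3, −5) these give 3x + 5y = −56 and 3x − 5y = −6.

3x + 5y = −56 and 3x − 5y = −6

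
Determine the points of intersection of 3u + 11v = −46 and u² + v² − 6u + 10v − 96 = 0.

Substitute v = (−46 − 3u)/11:
130u² − 780u − 14560 = 0  ⟹  u² − 6u − 112 = 0
u = 14 or u = −8, giving (14, −8) and (−8, −2).

(−8, −2) and (14, −8)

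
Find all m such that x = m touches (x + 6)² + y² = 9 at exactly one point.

Tangency holds when the distance from the centre (−6, 0) to the line equals the radius 3:
|1·(−6) + 0·0 − m| / √1 = 3
|m − (−6)| = 3, so m = −3 or m = −9.

m = −9 or m = −3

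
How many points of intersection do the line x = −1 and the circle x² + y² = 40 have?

2

d² = (1·0 + 0·0 − (−1))² = 1; r² = 40.
Since d² < r², the line cuts the circle twice.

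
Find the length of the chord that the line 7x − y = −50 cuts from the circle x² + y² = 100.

Centre (0, 0), r² = 100. Perpendicular distance d from centre to line = |50| / √50 = 50/√50.
Half the chord is √(r² − d²) = √(50), so the full chord is 10√2.

10√2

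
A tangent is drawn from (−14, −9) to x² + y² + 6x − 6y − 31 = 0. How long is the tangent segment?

6√6

With centre O = (−3, 3), |OP|² = 265 and r² = 49.
The tangent meets the radius at right angles, so tangent² = |PO|² − r² = 265 − 49 = 216.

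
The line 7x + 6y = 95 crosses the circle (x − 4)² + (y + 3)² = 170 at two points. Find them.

Substitute y = (95 − 7x)/6:
85x² − 1870x + 7225 = 0  ⟹  x² − 22x + 85 = 0
x = 17 or x = 5, giving (17, −4) and (5, 10).

(5, 10) and (17, −4)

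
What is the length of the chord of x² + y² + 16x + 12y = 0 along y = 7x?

10√2

The distance from (−8, −6) to the line is 50/√50, and r² = 100.
Half the chord is √(r² − d²) = √(50), so the full chord is 10√2.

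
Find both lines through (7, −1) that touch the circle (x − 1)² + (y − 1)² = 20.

Let a tangent through (7, −1) have slope m. Its distance from (1, 1) must equal 2√5:
[m·(−6) − (2)]² = 20(m² + 1)
2m² + 3m − 2 = 0, so m = 1/2 or m = −2.
With m = 1/2: x − 2y = 9. With m = −2: 2x + y = 13.

x − 2y = 9 and 2x + y = 13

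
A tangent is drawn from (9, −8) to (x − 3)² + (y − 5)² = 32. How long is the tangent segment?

Centre (3, 5), r² = 32. |PO|² = (6)² + (−13)² = 205.
The tangent meets the radius at right angles, so tangent² = |PO|² − r² = 205 − 32 = 173.

√173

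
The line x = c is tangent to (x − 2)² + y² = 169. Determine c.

c = −11 or c = 15

Tangency holds when the distance from the centre (2, 0) to the line equals the radius 13:
|1·2 + 0·0 − c| / √1 = 13
|c − (2)| = 13, so c = 15 or c = −11.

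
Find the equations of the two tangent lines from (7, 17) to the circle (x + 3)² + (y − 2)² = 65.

8x − y = 39 and 4x − 7y = −91

A line y − (17) = m(x − (7)) is tangent when its distance from (−3, 2) is √65:
(−10m − (−15))² = 65(m² + 1)
7m² − 60m + 32 = 0, so m = 8 or m = 4/7.
Through (7, 17) these give 8x − y = 39 and 4x − 7y = −91.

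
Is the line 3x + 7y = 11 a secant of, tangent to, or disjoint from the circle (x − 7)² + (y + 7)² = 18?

disjoint

Centre (7, −7), r² = 18. Distance² from centre to line = (−39)²/58 = 1521/58.
Since d² > r², the line lies outside the circle.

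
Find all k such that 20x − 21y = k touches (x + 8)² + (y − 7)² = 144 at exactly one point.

For a tangent, require d(centre, line) = r = 12.
|20·(−8) − 21·7 − k| / √841 = 12
|k − (−307)| = 12·29, so k = 41 or k = −655.

k = −655 or k = 41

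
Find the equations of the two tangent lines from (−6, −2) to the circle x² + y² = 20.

Write the tangent as mx − y + (−2 − m·(−6)) = 0 and set its distance from the centre to 2√5:
(6m − (2))² = 20(m² + 1)
2m² − 3m − 2 = 0, so m = −1/2 or m = 2.
With m = −1/2: x + 2y = −10. With m = 2: 2x − y = −10.

x + 2y = −10 and 2x − y = −10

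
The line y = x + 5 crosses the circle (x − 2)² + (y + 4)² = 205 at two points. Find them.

(−12, −7) and (5, 10)

Express y = x + 5 and substitute into the circle:
2x² + 14x − 120 = 0  ⟹  x² + 7x − 60 = 0
x = 5 or x = −12, giving (5, 10) and (−12, −7).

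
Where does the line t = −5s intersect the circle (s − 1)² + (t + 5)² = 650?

(−4, 20) and (6, −30)

From the line, t = −5s. Substituting:
26s² − 52s − 624 = 0  ⟹  s² − 2s − 24 = 0
s = 6 or s = −4, giving (6, −30) and (−4, 20).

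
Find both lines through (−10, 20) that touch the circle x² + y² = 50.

7x + y = −50 and x + y = 10

Write the tangent as mx − y + (20 − m·(−10)) = 0 and set its distance from the centre to 5√2:
(10m − (−20))² = 50(m² + 1)
m² + 8m + 7 = 0, so m = −7 or m = −1.
With m = −7: 7x + y = −50. With m = −1: x + y = 10.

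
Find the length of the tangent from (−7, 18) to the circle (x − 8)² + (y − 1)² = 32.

With centre O = (8, 1), |OP|² = 514 and r² = 32.
By the tangent–radius right angle, tangent length = √(|PO|² − r²) = √482.

√482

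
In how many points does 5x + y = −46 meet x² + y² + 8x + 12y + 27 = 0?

2

Substituting the line into the circle gives 26x² + 408x + 1591 = 0.
Δ = 166464 − 165464 = 1000.
Two real roots: the line is a secant.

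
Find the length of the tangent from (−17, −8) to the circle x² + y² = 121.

Centre (0, 0), r² = 121. |PO|² = (−17)² + (−8)² = 353.
By the tangent–radius right angle, tangent length = √(|PO|² − r²) = √232 = 2√58.

2√58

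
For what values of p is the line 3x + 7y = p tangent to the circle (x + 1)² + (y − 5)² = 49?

The line touches the circle iff its distance from (−1, 5) is 7:
|3·(−1) + 7·5 − p| / √58 = 7
|p − (32)| = 7√58.

p = 32 ± 7√58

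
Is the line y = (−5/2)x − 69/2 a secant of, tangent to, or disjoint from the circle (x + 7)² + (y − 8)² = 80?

disjoint

d² = (5·(−7) + 2·8 − (−69))²/29 = 2500/29; r² = 80.
Since d² > r², the line lies outside the circle.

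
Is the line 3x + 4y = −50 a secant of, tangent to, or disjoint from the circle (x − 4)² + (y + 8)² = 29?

Substituting the line into the circle gives 25x² − 20x + 116 = 0.
Δ = 400 − 11600 = −11200.
No real roots: the line does not meet the circle.

disjoint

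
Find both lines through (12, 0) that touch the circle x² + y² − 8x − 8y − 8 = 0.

Write the tangent as mx − y + (0 − m·(12)) = 0 and set its distance from the centre to 2√10:
(−8m − (4))² = 40(m² + 1)
3m² + 8m − 3 = 0, so m = 1/3 or m = −3.
Through (12, 0) these give x − 3y = 12 and 3x + y = 36.

x − 3y = 12 and 3x + y = 36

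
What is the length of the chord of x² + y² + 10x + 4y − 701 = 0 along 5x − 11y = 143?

Express y = (−143 + 5x)/11 and substitute into the circle:
146x² − 70664 = 0  ⟹  x² − 484 = 0
x = 22 or x = −22, giving (22, −3) and (−22, −23).
|(22, −3) − (−22, −23)| = √((44)² + (20)²) = 4√146.

4√146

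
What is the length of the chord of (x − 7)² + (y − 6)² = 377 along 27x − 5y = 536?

√754

Centre (7, 6), r² = 377. Perpendicular distance d from centre to line = |−377| / √754 = 377/√754.
Half the chord is √(r² − d²) = √(377/2), so the full chord is √754.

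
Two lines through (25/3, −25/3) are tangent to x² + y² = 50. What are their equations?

Write the tangent as mx − y + (−25/3 − m·(25/3)) = 0 and set its distance from the centre to 5√2:
(−25/3m − (25/3))² = 50(m² + 1)
7m² + 50m + 7 = 0, so m = −1/7 or m = −7.
With m = −1/7: x + 7y = −50. With m = −7: 7x + y = 50.

x + 7y = −50 and 7x + y = 50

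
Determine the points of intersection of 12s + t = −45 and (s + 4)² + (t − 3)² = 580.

(−6, 27) and (−2, −21)

Express t = −12s − 45 and substitute into the circle:
145s² + 1160s + 1740 = 0  ⟹  s² + 8s + 12 = 0
s = −2 or s = −6, giving (−2, −21) and (−6, 27).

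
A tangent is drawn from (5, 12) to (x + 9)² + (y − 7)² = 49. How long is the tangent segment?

The centre is (−9, 7) and r = 7. The square of the distance from P to the centre is 196 + 25 = 221.
The tangent meets the radius at right angles, so tangent² = |PO|² − r² = 221 − 49 = 172.

2√43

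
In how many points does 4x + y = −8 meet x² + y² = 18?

2

d² = (4·0 + 1·0 − (−8))²/17 = 64/17; r² = 18.
Since d² < r², the line cuts the circle twice.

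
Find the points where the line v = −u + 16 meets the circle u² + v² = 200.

Substitute v = −u + 16:
2u² − 32u + 56 = 0  ⟹  u² − 16u + 28 = 0
u = 14 or u = 2, giving (14, 2) and (2, 14).

(2, 14) and (14, 2)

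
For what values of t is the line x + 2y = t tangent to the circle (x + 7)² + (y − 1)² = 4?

For a tangent, require d(centre, line) = r = 2.
|1·(−7) + 2·1 − t| / √5 = 2
|t − (−5)| = 2√5.

t = −5 ± 2√5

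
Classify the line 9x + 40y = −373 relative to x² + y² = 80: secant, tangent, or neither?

neither

Centre (0, 0), r² = 80. Distance² from centre to line = (373)²/1681 = 139129/1681.
Since d² > r², the line lies outside the circle.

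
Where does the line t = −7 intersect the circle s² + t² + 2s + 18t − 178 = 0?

From the line, t = −7. Substituting:
s² + 2s − 255 = 0
s = 15 or s = −17, giving (15, −7) and (−17, −7).

(−17, −7) and (15, −7)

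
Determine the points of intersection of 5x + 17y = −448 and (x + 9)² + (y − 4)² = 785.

From the line, y = (−448 − 5x)/17. Substituting:
314x² + 10362x + 62800 = 0  ⟹  x² + 33x + 200 = 0
x = −8 or x = −25, giving (−8, −24) and (−25, −19).

(−25, −19) and (−8, −24)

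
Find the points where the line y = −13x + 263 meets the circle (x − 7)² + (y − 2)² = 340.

(19, 16) and (21, −10)

Substitute y = −13x + 263:
170x² − 6800x + 67830 = 0  ⟹  x² − 40x + 399 = 0
x = 21 or x = 19, giving (21, −10) and (19, 16).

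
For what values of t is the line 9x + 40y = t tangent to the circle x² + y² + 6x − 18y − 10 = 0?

t = −77 or t = 743

The line touches the circle iff its distance from (−3, 9) is 10:
|9·(−3) + 40·9 − t| / √1681 = 10
|t − (333)| = 10·41, so t = 743 or t = −77.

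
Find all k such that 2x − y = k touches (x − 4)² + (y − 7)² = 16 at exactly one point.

Tangency holds when the distance from the centre (4, 7) to the line equals the radius 4:
|2·4 − 1·7 − k| / √5 = 4
|k − (1)| = 4√5.

k = 1 ± 4√5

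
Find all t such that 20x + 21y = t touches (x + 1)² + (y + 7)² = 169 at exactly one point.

Tangency holds when the distance from the centre (−1, −7) to the line equals the radius 13:
|20·(−1) + 21·(−7) − t| / √841 = 13
|t − (−167)| = 13·29, so t = 210 or t = −544.

t = −544 or t = 210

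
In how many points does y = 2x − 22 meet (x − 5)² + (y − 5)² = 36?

d² = (2·5 − 1·5 − (22))²/5 = 289/5; r² = 36.
Since d² > r², the line lies outside the circle.

0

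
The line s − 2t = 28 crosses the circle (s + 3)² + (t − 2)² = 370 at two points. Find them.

(−6, −17) and (14, −7)

From the line, t = (−28 + s)/2. Substituting:
5s² − 40s − 420 = 0  ⟹  s² − 8s − 84 = 0
s = 14 or s = −6, giving (14, −7) and (−6, −17).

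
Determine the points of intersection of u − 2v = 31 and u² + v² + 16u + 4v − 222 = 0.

Substitute v = (−31 + u)/2:
5u² + 10u − 175 = 0  ⟹  u² + 2u − 35 = 0
u = 5 or u = −7, giving (5, −13) and (−7, −19).

(−7, −19) and (5, −13)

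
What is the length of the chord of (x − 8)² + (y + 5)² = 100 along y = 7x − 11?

10√2

Substitute y = 7x − 11:
50x² − 100x = 0  ⟹  x² − 2x = 0
x = 2 or x = 0, giving (2, 3) and (0, −11).
Chord length = distance between (2, 3) and (0, −11) = √200 = 10√2.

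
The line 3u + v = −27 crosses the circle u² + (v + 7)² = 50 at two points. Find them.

(−7, −6) and (−5, −12)

Express v = −3u − 27 and substitute into the circle:
10u² + 120u + 350 = 0  ⟹  u² + 12u + 35 = 0
u = −5 or u = −7, giving (−5, −12) and (−7, −6).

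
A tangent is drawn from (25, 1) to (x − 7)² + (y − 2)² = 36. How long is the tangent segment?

With centre O = (7, 2), |OP|² = 325 and r² = 36.
Power of the point: PT² = |PO|² − r² = 289, so PT = 17.

17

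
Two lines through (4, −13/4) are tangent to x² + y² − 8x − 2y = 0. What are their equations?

Write the tangent as mx − y + (−13/4 − m·(4)) = 0 and set its distance from the centre to √17:
(0m − (17/4))² = 17(m² + 1)
16m² − 1 = 0, so m = −1/4 or m = 1/4.
Through (4, −13/4) these give x + 4y = −9 and x − 4y = 17.

x + 4y = −9 and x − 4y = 17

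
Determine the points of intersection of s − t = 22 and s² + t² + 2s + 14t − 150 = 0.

(1, −21) and (13, −9)

Express t = s − 22 and substitute into the circle:
2s² − 28s + 26 = 0  ⟹  s² − 14s + 13 = 0
s = 13 or s = 1, giving (13, −9) and (1, −21).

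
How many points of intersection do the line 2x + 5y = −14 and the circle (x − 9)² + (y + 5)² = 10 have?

2

Substituting the line into the circle gives 29x² − 494x + 1896 = 0.
Δ = 244036 − 219936 = 24100.
Two real roots: the line is a secant.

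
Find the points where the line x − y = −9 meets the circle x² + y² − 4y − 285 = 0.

Express y = x + 9 and substitute into the circle:
2x² + 14x − 240 = 0  ⟹  x² + 7x − 120 = 0
x = 8 or x = −15, giving (8, 17) and (−15, −6).

(−15, −6) and (8, 17)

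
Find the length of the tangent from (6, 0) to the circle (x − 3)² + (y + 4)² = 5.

Centre (3, −4), r² = 5. |PO|² = (3)² + (4)² = 25.
The tangent meets the radius at right angles, so tangent² = |PO|² − r² = 25 − 5 = 20.

2√5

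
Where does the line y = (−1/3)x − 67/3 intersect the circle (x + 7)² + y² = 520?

(−25, −14) and (−1, −22)

From the line, y = (−67 − x)/3. Substituting:
10x² + 260x + 250 = 0  ⟹  x² + 26x + 25 = 0
x = −1 or x = −25, giving (−1, −22) and (−25, −14).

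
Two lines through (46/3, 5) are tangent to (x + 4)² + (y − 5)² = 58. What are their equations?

3x − 7y = 11 and 3x + 7y = 81

Let a tangent through (46/3, 5) have slope m. Its distance from (−4, 5) must equal √58:
[m·(−58/3) − (0)]² = 58(m² + 1)
49m² − 9 = 0, so m = 3/7 or m = −3/7.
With m = 3/7: 3x − 7y = 11. With m = −3/7: 3x + 7y = 81.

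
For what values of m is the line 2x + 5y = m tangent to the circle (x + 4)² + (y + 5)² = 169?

Tangency holds when the distance from the centre (−4, −5) to the line equals the radius 13:
|2·(−4) + 5·(−5) − m| / √29 = 13
|m − (−33)| = 13√29.

m = −33 ± 13√29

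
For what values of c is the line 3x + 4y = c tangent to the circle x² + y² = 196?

c = −70 or c = 70

For a tangent, require d(centre, line) = r = 14.
|3·0 + 4·0 − c| / √25 = 14
|c| = 14·5, so c = 70 or c = −70.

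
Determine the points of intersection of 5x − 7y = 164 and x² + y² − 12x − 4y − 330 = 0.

(9, −17) and (23, −7)

Substitute y = (−164 + 5x)/7:
74x² − 2368x + 15318 = 0  ⟹  x² − 32x + 207 = 0
x = 23 or x = 9, giving (23, −7) and (9, −17).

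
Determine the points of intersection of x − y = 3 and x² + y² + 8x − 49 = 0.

From the line, y = x − 3. Substituting:
2x² + 2x − 40 = 0  ⟹  x² + x − 20 = 0
x = 4 or x = −5, giving (4, 1) and (−5, −8).

(−5, −8) and (4, 1)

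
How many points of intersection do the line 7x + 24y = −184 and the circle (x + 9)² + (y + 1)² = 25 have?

Centre (−9, −1), r² = 25. Distance² from centre to line = (97)²/625 = 9409/625.
Since d² < r², the line cuts the circle twice.

2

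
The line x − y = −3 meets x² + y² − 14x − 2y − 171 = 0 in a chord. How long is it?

19√2

Express y = x + 3 and substitute into the circle:
2x² − 10x − 168 = 0  ⟹  x² − 5x − 84 = 0
x = 12 or x = −7, giving (12, 15) and (−7, −4).
|(12, 15) − (−7, −4)| = √((19)² + (19)²) = 19√2.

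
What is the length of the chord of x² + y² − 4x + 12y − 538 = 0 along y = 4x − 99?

The distance from (2, −6) to the line is 85/√17, and r² = 578.
Half the chord is √(r² − d²) = √(153), so the full chord is 6√17.

6√17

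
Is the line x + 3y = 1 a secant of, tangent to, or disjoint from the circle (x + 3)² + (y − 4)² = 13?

secant

Substituting the line into the circle gives 10x² + 76x + 85 = 0.
Δ = 5776 − 3400 = 2376.
Two real roots: the line is a secant.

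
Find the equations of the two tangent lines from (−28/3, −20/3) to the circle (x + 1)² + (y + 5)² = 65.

7x + 4y = −92 and 8x − y = −68

Let a tangent through (−28/3, −20/3) have slope m. Its distance from (−1, −5) must equal √65:
(25/3m − (5/3))² = 65(m² + 1)
4m² − 25m − 56 = 0, so m = −7/4 or m = 8.
Through (−28/3, −20/3) these give 7x + 4y = −92 and 8x − y = −68.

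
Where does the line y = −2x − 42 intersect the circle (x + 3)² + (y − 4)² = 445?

From the line, y = −2x − 42. Substituting:
5x² + 190x + 1680 = 0  ⟹  x² + 38x + 336 = 0
x = −14 or x = −24, giving (−14, −14) and (−24, 6).

(−24, 6) and (−14, −14)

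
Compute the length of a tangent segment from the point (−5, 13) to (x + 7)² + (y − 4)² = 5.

The centre is (−7, 4) and r = √5. The square of the distance from P to the centre is 4 + 81 = 85.
The tangent meets the radius at right angles, so tangent² = |PO|² − r² = 85 − 5 = 80.

4√5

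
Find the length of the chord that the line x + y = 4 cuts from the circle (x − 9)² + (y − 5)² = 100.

Substitute y = −x + 4:
2x² − 16x − 18 = 0  ⟹  x² − 8x − 9 = 0
x = 9 or x = −1, giving (9, −5) and (−1, 5).
Chord length = distance between (9, −5) and (−1, 5) = √200 = 10√2.

10√2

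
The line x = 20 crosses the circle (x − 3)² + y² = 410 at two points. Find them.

(20, −11) and (20, 11)

The line gives x = 20. Substituting into the circle:
y² − 121 = 0
y = 11 or y = −11, giving (20, 11) and (20, −11).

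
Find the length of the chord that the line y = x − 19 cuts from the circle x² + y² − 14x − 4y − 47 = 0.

Express y = x − 19 and substitute into the circle:
2x² − 56x + 390 = 0  ⟹  x² − 28x + 195 = 0
x = 15 or x = 13, giving (15, −4) and (13, −6).
|(15, −4) − (13, −6)| = √((2)² + (2)²) = 2√2.

2√2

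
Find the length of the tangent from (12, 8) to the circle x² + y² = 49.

√159

With centre O = (0, 0), |OP|² = 208 and r² = 49.
The tangent meets the radius at right angles, so tangent² = |PO|² − r² = 208 − 49 = 159.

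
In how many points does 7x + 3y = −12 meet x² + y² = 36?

2

Substituting the line into the circle gives 58x² + 168x − 180 = 0.
Discriminant = (168)² − 4·58·(−180) = 69984 > 0.
Two real roots: the line is a secant.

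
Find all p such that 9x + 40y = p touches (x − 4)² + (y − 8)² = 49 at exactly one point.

For a tangent, require d(centre, line) = r = 7.
|9·4 + 40·8 − p| / √1681 = 7
|p − (356)| = 7·41, so p = 643 or p = 69.

p = 69 or p = 643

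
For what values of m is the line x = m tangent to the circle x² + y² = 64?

m = −8 or m = 8

The line touches the circle iff its distance from (0, 0) is 8:
|1·0 + 0·0 − m| / √1 = 8
|m| = 8, so m = 8 or m = −8.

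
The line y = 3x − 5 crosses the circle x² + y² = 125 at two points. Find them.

(−2, −11) and (5, 10)

Substitute y = 3x − 5:
10x² − 30x − 100 = 0  ⟹  x² − 3x − 10 = 0
x = 5 or x = −2, giving (5, 10) and (−2, −11).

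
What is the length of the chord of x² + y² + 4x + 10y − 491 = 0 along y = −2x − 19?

20√5

Substitute y = −2x − 19:
5x² + 60x − 320 = 0  ⟹  x² + 12x − 64 = 0
x = 4 or x = −16, giving (4, −27) and (−16, 13).
|(4, −27) − (−16, 13)| = √((20)² + (−40)²) = 20√5.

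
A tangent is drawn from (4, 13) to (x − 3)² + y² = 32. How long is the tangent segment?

√138

Centre (3, 0), r² = 32. |PO|² = (1)² + (13)² = 170.
The tangent meets the radius at right angles, so tangent² = |PO|² − r² = 170 − 32 = 138.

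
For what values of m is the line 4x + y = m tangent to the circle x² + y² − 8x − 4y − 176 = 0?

The line touches the circle iff its distance from (4, 2) is 14:
|4·4 + 1·2 − m| / √17 = 14
|m − (18)| = 14√17.

m = 18 ± 14√17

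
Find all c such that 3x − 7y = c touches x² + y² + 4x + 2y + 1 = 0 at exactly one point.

Tangency holds when the distance from the centre (−2, −1) to the line equals the radius 2:
|3·(−2) − 7·(−1) − c| / √58 = 2
|c − (1)| = 2√58.

c = 1 ± 2√58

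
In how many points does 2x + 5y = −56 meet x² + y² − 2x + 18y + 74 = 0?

Substituting the line into the circle gives 29x² − 6x − 54 = 0.
Discriminant = (−6)² − 4·29·(−54) = 6300 > 0.
Two real roots: the line is a secant.

2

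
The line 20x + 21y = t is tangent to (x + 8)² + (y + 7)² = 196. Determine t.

t = −713 or t = 99

Tangency holds when the distance from the centre (−8, −7) to the line equals the radius 14:
|20·(−8) + 21·(−7) − t| / √841 = 14
|t − (−307)| = 14·29, so t = 99 or t = −713.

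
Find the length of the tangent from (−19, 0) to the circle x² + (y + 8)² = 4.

√421

Centre (0, −8), r² = 4. |PO|² = (−19)² + (8)² = 425.
Power of the point: PT² = |PO|² − r² = 421, so PT = √421.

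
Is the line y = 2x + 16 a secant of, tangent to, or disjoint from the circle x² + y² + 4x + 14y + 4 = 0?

Substituting the line into the circle gives 5x² + 96x + 484 = 0.
Δ = 9216 − 9680 = −464.
No real roots: the line does not meet the circle.

disjoint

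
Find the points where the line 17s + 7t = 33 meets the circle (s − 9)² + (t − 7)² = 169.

Express t = (33 − 17s)/7 and substitute into the circle:
338s² − 338s − 4056 = 0  ⟹  s² − s − 12 = 0
s = 4 or s = −3, giving (4, −5) and (−3, 12).

(−3, 12) and (4, −5)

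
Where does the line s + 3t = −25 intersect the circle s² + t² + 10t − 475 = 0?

(−22, −1) and (20, −15)

From the line, t = (−25 − s)/3. Substituting:
10s² + 20s − 4400 = 0  ⟹  s² + 2s − 440 = 0
s = 20 or s = −22, giving (20, −15) and (−22, −1).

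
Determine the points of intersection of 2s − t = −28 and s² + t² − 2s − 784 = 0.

(−22, −16) and (0, 28)

Express t = 2s + 28 and substitute into the circle:
5s² + 110s = 0  ⟹  s² + 22s = 0
s = 0 or s = −22, giving (0, 28) and (−22, −16).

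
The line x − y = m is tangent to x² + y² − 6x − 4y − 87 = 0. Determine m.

m = 1 ± 10√2

The line touches the circle iff its distance from (3, 2) is 10:
|1·3 − 1·2 − m| / √2 = 10
|m − (1)| = 10√2.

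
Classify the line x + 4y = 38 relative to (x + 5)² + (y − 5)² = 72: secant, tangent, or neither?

secant

Substituting the line into the circle gives 17x² + 124x − 428 = 0.
Discriminant = (124)² − 4·17·(−428) = 44480 > 0.
Two real roots: the line is a secant.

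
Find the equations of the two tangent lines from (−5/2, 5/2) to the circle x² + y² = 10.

x − 3y = −10 and 3x − y = −10

A line y − (5/2) = m(x − (−5/2)) is tangent when its distance from (0, 0) is √10:
[m·(5/2) − (−5/2)]² = 10(m² + 1)
3m² − 10m + 3 = 0, so m = 1/3 or m = 3.
Through (−5/2, 5/2) these give x − 3y = −10 and 3x − y = −10.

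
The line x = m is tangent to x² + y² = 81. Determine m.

Tangency holds when the distance from the centre (0, 0) to the line equals the radius 9:
|1·0 + 0·0 − m| / √1 = 9
|m| = 9, so m = 9 or m = −9.

m = −9 or m = 9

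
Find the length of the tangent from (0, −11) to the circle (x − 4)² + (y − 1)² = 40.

The centre is (4, 1) and r = 2√10. The square of the distance from P to the centre is 16 + 144 = 160.
The tangent meets the radius at right angles, so tangent² = |PO|² − r² = 160 − 40 = 120.

2√30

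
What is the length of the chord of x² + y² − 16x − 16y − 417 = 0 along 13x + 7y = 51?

Express y = (51 − 13x)/7 and substitute into the circle:
218x² − 654x − 23544 = 0  ⟹  x² − 3x − 108 = 0
x = 12 or x = −9, giving (12, −15) and (−9, 24).
|(12, −15) − (−9, 24)| = √((21)² + (−39)²) = 3√218.

3√218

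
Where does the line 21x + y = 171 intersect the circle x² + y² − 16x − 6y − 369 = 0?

(7, 24) and (9, −18)

Express y = −21x + 171 and substitute into the circle:
442x² − 7072x + 27846 = 0  ⟹  x² − 16x + 63 = 0
x = 9 or x = 7, giving (9, −18) and (7, 24).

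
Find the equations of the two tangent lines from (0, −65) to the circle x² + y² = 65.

A line y − (−65) = m(x − (0)) is tangent when its distance from (0, 0) is √65:
[m·(0) − (65)]² = 65(m² + 1)
m² − 64 = 0, so m = −8 or m = 8.
With m = −8: 8x + y = −65. With m = 8: 8x − y = 65.

8x + y = −65 and 8x − y = 65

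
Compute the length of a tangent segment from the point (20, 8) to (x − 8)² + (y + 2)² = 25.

The centre is (8, −2) and r = 5. The square of the distance from P to the centre is 144 + 100 = 244.
By the tangent–radius right angle, tangent length = √(|PO|² − r²) = √219.

√219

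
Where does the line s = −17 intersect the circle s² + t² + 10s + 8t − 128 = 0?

The line gives s = −17. Substituting into the circle:
t² + 8t − 9 = 0
t = 1 or t = −9, giving (−17, 1) and (−17, −9).

(−17, −9) and (−17, 1)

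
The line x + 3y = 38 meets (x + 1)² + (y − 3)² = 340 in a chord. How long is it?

10√10

Centre (−1, 3), r² = 340. Perpendicular distance d from centre to line = |−30| / √10 = 30/√10.
Half the chord is √(r² − d²) = √(250), so the full chord is 10√10.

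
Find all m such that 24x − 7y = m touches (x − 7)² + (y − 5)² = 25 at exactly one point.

m = 8 or m = 258

Tangency holds when the distance from the centre (7, 5) to the line equals the radius 5:
|24·7 − 7·5 − m| / √625 = 5
|m − (133)| = 5·25, so m = 258 or m = 8.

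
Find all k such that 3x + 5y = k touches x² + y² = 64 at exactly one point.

k = ±8√34

Tangency holds when the distance from the centre (0, 0) to the line equals the radius 8:
|3·0 + 5·0 − k| / √34 = 8
|k| = 8√34.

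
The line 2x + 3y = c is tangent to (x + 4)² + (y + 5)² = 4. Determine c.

c = −23 ± 2√13

The line touches the circle iff its distance from (−4, −5) is 2:
|2·(−4) + 3·(−5) − c| / √13 = 2
|c − (−23)| = 2√13.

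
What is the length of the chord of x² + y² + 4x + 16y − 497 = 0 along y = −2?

The distance from (−2, −8) to the line is 6, and r² = 565.
Half the chord is √(r² − d²) = √(529), so the full chord is 46.

46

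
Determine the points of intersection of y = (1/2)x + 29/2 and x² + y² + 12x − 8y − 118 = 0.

(−19, 5) and (1, 15)

Substitute y = (29 + x)/2:
5x² + 90x − 95 = 0  ⟹  x² + 18x − 19 = 0
x = 1 or x = −19, giving (1, 15) and (−19, 5).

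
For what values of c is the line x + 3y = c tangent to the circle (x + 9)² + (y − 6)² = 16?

Tangency holds when the distance from the centre (−9, 6) to the line equals the radius 4:
|1·(−9) + 3·6 − c| / √10 = 4
|c − (9)| = 4√10.

c = 9 ± 4√10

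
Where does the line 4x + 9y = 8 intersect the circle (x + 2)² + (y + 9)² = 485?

(−16, 8) and (20, −8)

From the line, y = (8 − 4x)/9. Substituting:
97x² − 388x − 31040 = 0  ⟹  x² − 4x − 320 = 0
x = 20 or x = −16, giving (20, −8) and (−16, 8).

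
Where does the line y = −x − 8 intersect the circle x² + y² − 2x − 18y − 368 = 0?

From the line, y = −x − 8. Substituting:
2x² + 32x − 160 = 0  ⟹  x² + 16x − 80 = 0
x = 4 or x = −20, giving (4, −12) and (−20, 12).

(−20, 12) and (4, −12)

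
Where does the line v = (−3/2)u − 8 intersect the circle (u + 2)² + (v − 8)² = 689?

Substitute v = (−16 − 3u)/2:
13u² + 208u − 1716 = 0  ⟹  u² + 16u − 132 = 0
u = 6 or u = −22, giving (6, −17) and (−22, 25).

(−22, 25) and (6, −17)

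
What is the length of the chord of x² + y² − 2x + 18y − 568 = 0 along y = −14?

50

The distance from (1, −9) to the line is 5, and r² = 650.
Half the chord is √(r² − d²) = √(625), so the full chord is 50.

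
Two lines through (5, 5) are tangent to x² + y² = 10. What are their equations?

x − 3y = −10 and 3x − y = 10

Let a tangent through (5, 5) have slope m. Its distance from (0, 0) must equal √10:
[m·(−5) − (−5)]² = 10(m² + 1)
3m² − 10m + 3 = 0, so m = 1/3 or m = 3.
With m = 1/3: x − 3y = −10. With m = 3: 3x − y = 10.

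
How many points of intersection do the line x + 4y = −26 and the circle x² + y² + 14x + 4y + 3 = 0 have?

2

Centre (−7, −2), r² = 50. Distance² from centre to line = (11)²/17 = 121/17.
Since d² < r², the line cuts the circle twice.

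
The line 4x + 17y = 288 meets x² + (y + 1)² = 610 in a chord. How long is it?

2√305

Express y = (288 − 4x)/17 and substitute into the circle:
305x² − 2440x − 83265 = 0  ⟹  x² − 8x − 273 = 0
x = 21 or x = −13, giving (21, 12) and (−13, 20).
|(21, 12) − (−13, 20)| = √((34)² + (−8)²) = 2√305.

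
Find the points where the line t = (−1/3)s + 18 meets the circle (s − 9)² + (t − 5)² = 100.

From the line, t = (54 − s)/3. Substituting:
10s² − 240s + 1350 = 0  ⟹  s² − 24s + 135 = 0
s = 15 or s = 9, giving (15, 13) and (9, 15).

(9, 15) and (15, 13)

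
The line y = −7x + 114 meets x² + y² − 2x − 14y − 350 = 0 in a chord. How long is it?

Express y = −7x + 114 and substitute into the circle:
50x² − 1500x + 11050 = 0  ⟹  x² − 30x + 221 = 0
x = 17 or x = 13, giving (17, −5) and (13, 23).
Chord length = distance between (17, −5) and (13, 23) = √800 = 20√2.

20√2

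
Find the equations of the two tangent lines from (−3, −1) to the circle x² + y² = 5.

2x − y = −5 and x + 2y = −5

A line y − (−1) = m(x − (−3)) is tangent when its distance from (0, 0) is √5:
[m·(3) − (1)]² = 5(m² + 1)
2m² − 3m − 2 = 0, so m = 2 or m = −1/2.
With m = 2: 2x − y = −5. With m = −1/2: x + 2y = −5.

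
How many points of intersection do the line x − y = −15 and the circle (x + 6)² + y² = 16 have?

0

Substituting the line into the circle gives 2x² + 42x + 245 = 0.
Discriminant = (42)² − 4·2·(245) = −196 < 0.
No real roots: the line does not meet the circle.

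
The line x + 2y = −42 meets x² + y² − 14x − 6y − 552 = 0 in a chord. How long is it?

Express y = (−42 − x)/2 and substitute into the circle:
5x² + 40x + 60 = 0  ⟹  x² + 8x + 12 = 0
x = −2 or x = −6, giving (−2, −20) and (−6, −18).
Chord length = distance between (−2, −20) and (−6, −18) = √20 = 2√5.

2√5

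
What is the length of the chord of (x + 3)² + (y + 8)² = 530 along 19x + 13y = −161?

From the line, y = (−161 − 19x)/13. Substituting:
530x² + 3180x − 84800 = 0  ⟹  x² + 6x − 160 = 0
x = 10 or x = −16, giving (10, −27) and (−16, 11).
Chord length = distance between (10, −27) and (−16, 11) = √2120 = 2√530.

2√530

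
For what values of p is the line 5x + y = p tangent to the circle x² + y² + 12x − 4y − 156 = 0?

p = −28 ± 14√26

For a tangent, require d(centre, line) = r = 14.
|5·(−6) + 1·2 − p| / √26 = 14
|p − (−28)| = 14√26.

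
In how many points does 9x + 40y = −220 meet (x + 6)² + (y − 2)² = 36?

1

Centre (−6, 2), r² = 36. Distance² from centre to line = (246)²/1681 = 36.
Since d² = r², the line is tangent.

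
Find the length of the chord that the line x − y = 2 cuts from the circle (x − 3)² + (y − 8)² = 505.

Express y = x − 2 and substitute into the circle:
2x² − 26x − 396 = 0  ⟹  x² − 13x − 198 = 0
x = 22 or x = −9, giving (22, 20) and (−9, −11).
|(22, 20) − (−9, −11)| = √((31)² + (31)²) = 31√2.

31√2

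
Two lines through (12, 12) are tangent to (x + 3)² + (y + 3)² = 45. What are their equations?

x − 2y = −12 and 2x − y = 12

Write the tangent as mx − y + (12 − m·(12)) = 0 and set its distance from the centre to 3√5:
[m·(−15) − (−15)]² = 45(m² + 1)
2m² − 5m + 2 = 0, so m = 1/2 or m = 2.
Through (12, 12) these give x − 2y = −12 and 2x − y = 12.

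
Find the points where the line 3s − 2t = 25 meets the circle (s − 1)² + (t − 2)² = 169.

Substitute t = (−25 + 3s)/2:
13s² − 182s + 169 = 0  ⟹  s² − 14s + 13 = 0
s = 13 or s = 1, giving (13, 7) and (1, −11).

(1, −11) and (13, 7)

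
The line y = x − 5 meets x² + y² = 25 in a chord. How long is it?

From the line, y = x − 5. Substituting:
2x² − 10x = 0  ⟹  x² − 5x = 0
x = 5 or x = 0, giving (5, 0) and (0, −5).
Chord length = distance between (5, 0) and (0, −5) = √50 = 5√2.

5√2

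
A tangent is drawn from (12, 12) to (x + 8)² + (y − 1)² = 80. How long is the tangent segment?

21

Centre (−8, 1), r² = 80. |PO|² = (20)² + (11)² = 521.
Power of the point: PT² = |PO|² − r² = 441, so PT = 21.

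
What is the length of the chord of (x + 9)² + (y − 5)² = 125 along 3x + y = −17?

7√10

From the line, y = −3x − 17. Substituting:
10x² + 150x + 440 = 0  ⟹  x² + 15x + 44 = 0
x = −4 or x = −11, giving (−4, −5) and (−11, 16).
Chord length = distance between (−4, −5) and (−11, 16) = √490 = 7√10.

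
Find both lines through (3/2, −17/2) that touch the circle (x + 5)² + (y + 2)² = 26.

A line y − (−17/2) = m(x − (3/2)) is tangent when its distance from (−5, −2) is √26:
[m·(−13/2) − (13/2)]² = 26(m² + 1)
5m² + 26m + 5 = 0, so m = −1/5 or m = −5.
With m = −1/5: x + 5y = −41. With m = −5: 5x + y = −1.

x + 5y = −41 and 5x + y = −1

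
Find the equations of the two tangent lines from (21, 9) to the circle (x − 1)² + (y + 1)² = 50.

A line y − (9) = m(x − (21)) is tangent when its distance from (1, −1) is 5√2:
(−20m − (−10))² = 50(m² + 1)
7m² − 8m + 1 = 0, so m = 1 or m = 1/7.
Through (21, 9) these give x − y = 12 and x − 7y = −42.

x − y = 12 and x − 7y = −42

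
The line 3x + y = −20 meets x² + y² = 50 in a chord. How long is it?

Express y = −3x − 20 and substitute into the circle:
10x² + 120x + 350 = 0  ⟹  x² + 12x + 35 = 0
x = −5 or x = −7, giving (−5, −5) and (−7, 1).
|(−5, −5) − (−7, 1)| = √((2)² + (−6)²) = 2√10.

2√10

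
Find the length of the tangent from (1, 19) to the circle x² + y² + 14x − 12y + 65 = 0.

The centre is (−7, 6) and r = 2√5. The square of the distance from P to the centre is 64 + 169 = 233.
By the tangent–radius right angle, tangent length = √(|PO|² − r²) = √213.

√213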